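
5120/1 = 5120 = 5120.00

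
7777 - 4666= 3111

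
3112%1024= 40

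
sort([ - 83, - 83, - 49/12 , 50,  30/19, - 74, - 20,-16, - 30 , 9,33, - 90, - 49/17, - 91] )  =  [  -  91, - 90 , - 83 ,  -  83, - 74 , - 30 , - 20 ,-16, - 49/12, - 49/17,30/19,9,33,50 ] 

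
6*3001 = 18006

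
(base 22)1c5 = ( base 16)2f1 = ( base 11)625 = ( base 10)753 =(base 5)11003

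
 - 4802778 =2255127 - 7057905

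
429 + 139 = 568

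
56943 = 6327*9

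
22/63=22/63 = 0.35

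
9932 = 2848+7084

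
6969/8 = 871 + 1/8=871.12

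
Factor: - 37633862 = -2^1*7^2 * 79^1 * 4861^1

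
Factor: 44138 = 2^1*29^1*761^1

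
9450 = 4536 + 4914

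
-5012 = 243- 5255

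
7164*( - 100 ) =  - 716400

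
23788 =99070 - 75282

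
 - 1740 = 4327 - 6067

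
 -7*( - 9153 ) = 64071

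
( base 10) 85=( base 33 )2j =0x55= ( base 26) 37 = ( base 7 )151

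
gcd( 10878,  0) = 10878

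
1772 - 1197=575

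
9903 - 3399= 6504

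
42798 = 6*7133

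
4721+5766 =10487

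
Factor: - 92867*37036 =  -  2^2*47^1*197^1*92867^1 = - 3439422212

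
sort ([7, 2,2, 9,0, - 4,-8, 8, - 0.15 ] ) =[ - 8,-4 , - 0.15, 0, 2,2,7,8,9] 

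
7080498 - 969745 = 6110753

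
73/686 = 73/686 = 0.11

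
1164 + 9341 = 10505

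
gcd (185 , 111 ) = 37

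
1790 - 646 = 1144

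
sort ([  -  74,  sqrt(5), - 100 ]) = [ - 100, - 74,sqrt(5)] 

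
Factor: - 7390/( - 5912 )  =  2^( - 2 )*5^1= 5/4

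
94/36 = 2 + 11/18 = 2.61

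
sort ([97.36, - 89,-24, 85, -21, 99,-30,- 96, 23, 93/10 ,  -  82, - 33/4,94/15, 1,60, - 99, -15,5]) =[ - 99,  -  96, - 89, - 82 , - 30, - 24, - 21, - 15,-33/4, 1, 5,94/15,93/10,23 , 60, 85,97.36, 99 ]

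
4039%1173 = 520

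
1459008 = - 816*( - 1788 )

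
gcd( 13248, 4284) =36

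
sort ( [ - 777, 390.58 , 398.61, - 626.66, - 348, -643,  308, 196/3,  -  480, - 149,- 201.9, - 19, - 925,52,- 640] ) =[-925,-777, - 643 , - 640, - 626.66, - 480, - 348, - 201.9,-149, - 19,52,196/3,308 , 390.58,398.61 ] 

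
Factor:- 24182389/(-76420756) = 2^( - 2)*7^1*11^1*59^1*83^( - 1)*383^( - 1)*601^(-1)*5323^1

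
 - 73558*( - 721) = 53035318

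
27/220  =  27/220 =0.12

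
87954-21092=66862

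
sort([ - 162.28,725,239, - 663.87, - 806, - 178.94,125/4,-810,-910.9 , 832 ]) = [-910.9, - 810,-806,-663.87, - 178.94, - 162.28, 125/4,  239,725,832 ] 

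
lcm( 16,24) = 48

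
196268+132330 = 328598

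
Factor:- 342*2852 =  - 2^3*3^2*19^1*23^1*31^1 = - 975384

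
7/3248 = 1/464 =0.00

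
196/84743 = 196/84743 = 0.00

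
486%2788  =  486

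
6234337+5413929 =11648266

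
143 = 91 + 52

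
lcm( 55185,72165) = 938145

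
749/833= 107/119 = 0.90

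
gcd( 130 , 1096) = 2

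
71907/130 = 553 + 17/130= 553.13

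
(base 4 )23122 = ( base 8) 1332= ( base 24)16A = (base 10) 730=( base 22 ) 1B4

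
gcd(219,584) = 73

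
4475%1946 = 583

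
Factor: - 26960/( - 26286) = 2^3*3^( - 1)*5^1 * 13^( - 1) = 40/39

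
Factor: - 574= -2^1* 7^1*41^1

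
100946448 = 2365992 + 98580456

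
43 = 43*1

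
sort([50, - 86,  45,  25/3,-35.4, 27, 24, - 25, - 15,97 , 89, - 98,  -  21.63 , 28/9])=[ - 98,-86,-35.4,-25,-21.63, - 15 , 28/9,25/3, 24, 27, 45, 50,89,97]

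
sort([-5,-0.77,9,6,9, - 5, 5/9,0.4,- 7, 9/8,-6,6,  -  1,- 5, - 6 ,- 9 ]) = [ - 9, - 7, - 6  , - 6, - 5,-5, - 5,-1,-0.77, 0.4,5/9,9/8,6 , 6,9,9]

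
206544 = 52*3972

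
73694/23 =73694/23 = 3204.09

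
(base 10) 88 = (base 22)40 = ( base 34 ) 2K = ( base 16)58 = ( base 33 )2M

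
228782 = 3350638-3121856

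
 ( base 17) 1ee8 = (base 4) 2033311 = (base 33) 8EV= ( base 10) 9205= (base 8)21765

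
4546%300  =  46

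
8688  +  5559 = 14247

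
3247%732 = 319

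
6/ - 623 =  - 1 + 617/623 = - 0.01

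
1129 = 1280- 151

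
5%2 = 1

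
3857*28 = 107996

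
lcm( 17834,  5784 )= 214008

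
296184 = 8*37023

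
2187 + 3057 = 5244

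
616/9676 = 154/2419  =  0.06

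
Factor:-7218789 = - 3^1*2406263^1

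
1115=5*223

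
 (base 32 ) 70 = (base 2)11100000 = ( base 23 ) 9h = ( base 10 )224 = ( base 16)E0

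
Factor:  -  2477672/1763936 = - 2^(-2)*199^(-1)*277^( - 1)*317^1* 977^1  =  - 309709/220492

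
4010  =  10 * 401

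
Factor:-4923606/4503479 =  - 2^1*3^1* 31^1*103^1*257^1*4503479^( - 1) 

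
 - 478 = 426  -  904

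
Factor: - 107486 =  - 2^1*223^1*241^1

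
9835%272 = 43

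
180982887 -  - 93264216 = 274247103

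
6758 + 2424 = 9182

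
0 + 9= 9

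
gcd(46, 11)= 1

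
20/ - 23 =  - 1  +  3/23 = - 0.87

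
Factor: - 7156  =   - 2^2*1789^1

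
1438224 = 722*1992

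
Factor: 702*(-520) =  - 365040 = - 2^4*3^3*5^1*13^2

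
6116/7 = 873 + 5/7 = 873.71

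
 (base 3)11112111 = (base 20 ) 857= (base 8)6353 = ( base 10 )3307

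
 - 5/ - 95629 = 5/95629 =0.00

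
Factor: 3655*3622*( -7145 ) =-94588439450 = - 2^1*5^2*17^1*43^1 * 1429^1*1811^1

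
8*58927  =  471416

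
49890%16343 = 861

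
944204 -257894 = 686310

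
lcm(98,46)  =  2254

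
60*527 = 31620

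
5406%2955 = 2451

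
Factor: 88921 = 7^1 * 12703^1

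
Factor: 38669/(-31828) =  - 2^( - 2 )*73^( - 1)*109^(- 1)*38669^1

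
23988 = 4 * 5997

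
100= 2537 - 2437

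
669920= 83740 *8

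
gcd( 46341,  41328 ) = 9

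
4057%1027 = 976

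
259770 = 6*43295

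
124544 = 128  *973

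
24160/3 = 8053 + 1/3 = 8053.33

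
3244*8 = 25952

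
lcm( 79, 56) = 4424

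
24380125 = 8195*2975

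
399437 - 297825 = 101612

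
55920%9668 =7580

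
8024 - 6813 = 1211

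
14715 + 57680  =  72395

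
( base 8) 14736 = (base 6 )50354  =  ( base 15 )1e67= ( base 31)6RJ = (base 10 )6622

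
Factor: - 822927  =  -3^1*7^1 * 149^1*263^1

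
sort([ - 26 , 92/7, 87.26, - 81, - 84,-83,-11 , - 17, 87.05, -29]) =[ - 84,-83, - 81, - 29, - 26,  -  17, - 11,  92/7, 87.05,  87.26 ] 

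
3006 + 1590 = 4596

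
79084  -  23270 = 55814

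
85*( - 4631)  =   - 393635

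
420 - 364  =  56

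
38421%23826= 14595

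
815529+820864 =1636393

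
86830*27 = 2344410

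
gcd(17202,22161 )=3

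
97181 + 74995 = 172176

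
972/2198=486/1099 = 0.44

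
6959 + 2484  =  9443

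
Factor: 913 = 11^1*83^1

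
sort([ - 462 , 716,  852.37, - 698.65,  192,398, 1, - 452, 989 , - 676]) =[ - 698.65, - 676, - 462,- 452,1,192, 398,716, 852.37, 989]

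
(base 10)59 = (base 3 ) 2012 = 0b111011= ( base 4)323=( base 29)21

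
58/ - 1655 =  - 1 +1597/1655 = - 0.04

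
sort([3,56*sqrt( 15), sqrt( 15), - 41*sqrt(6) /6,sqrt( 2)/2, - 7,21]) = [ - 41*sqrt(6)/6, - 7, sqrt(2) /2,3 , sqrt( 15) , 21,56*sqrt( 15)]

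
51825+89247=141072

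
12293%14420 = 12293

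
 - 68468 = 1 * ( - 68468)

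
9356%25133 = 9356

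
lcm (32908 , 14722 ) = 559436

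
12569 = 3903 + 8666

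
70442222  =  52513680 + 17928542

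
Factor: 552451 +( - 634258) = -81807 =- 3^1*11^1*37^1*67^1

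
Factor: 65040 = 2^4*3^1*5^1*271^1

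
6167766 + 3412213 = 9579979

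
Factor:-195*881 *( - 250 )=42948750  =  2^1  *3^1*5^4*13^1*881^1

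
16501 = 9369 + 7132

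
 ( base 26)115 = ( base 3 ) 222012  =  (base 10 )707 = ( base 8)1303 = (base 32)m3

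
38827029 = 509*76281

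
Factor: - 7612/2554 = - 3806/1277= - 2^1*11^1*173^1*1277^( - 1 )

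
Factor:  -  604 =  - 2^2*151^1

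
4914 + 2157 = 7071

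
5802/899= 5802/899  =  6.45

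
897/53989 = 69/4153 = 0.02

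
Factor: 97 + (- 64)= 3^1*11^1 = 33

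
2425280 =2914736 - 489456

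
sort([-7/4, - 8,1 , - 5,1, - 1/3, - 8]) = [ - 8, - 8,  -  5,-7/4, - 1/3,1,1]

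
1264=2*632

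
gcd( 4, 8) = 4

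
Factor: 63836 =2^2*15959^1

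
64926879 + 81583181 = 146510060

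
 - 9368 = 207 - 9575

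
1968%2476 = 1968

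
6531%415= 306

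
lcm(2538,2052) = 96444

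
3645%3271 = 374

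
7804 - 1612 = 6192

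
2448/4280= 306/535 = 0.57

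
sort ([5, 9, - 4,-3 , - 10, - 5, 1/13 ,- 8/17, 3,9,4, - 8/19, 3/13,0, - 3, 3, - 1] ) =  [ -10, - 5, - 4,-3,-3,- 1, - 8/17,-8/19, 0,  1/13, 3/13 , 3, 3,4, 5,9,  9]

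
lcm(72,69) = 1656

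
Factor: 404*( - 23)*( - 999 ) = 9282708 = 2^2*3^3*23^1*37^1*101^1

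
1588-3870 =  - 2282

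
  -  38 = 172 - 210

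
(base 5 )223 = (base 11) 58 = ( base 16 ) 3F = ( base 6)143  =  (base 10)63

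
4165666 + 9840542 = 14006208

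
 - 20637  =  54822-75459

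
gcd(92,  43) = 1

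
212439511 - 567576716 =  - 355137205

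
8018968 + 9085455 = 17104423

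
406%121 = 43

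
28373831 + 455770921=484144752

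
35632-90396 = -54764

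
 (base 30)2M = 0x52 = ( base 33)2G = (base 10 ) 82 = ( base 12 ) 6a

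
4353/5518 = 4353/5518= 0.79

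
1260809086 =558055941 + 702753145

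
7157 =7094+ 63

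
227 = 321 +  - 94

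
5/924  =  5/924  =  0.01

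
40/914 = 20/457 = 0.04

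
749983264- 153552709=596430555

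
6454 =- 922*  (-7 )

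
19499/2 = 9749 + 1/2  =  9749.50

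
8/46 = 4/23=0.17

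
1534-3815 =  - 2281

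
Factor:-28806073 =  - 113^1*227^1*1123^1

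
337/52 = 337/52 = 6.48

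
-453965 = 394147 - 848112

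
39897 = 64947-25050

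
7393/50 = 7393/50 = 147.86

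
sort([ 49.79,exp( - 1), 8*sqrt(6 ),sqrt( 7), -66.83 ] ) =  [ - 66.83, exp(-1 ), sqrt ( 7 ),8*sqrt(6), 49.79]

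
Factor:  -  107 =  - 107^1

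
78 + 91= 169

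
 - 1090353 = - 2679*407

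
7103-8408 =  - 1305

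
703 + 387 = 1090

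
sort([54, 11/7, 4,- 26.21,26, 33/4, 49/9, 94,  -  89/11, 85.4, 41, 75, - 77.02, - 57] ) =[ - 77.02 ,- 57,  -  26.21, -89/11, 11/7,  4, 49/9,  33/4, 26, 41,54, 75,85.4,94] 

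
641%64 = 1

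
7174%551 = 11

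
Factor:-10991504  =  -2^4 * 686969^1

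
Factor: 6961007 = 17^1*409471^1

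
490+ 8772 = 9262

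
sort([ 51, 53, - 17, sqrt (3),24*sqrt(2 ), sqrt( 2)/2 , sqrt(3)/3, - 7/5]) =[ - 17, - 7/5,  sqrt(3 )/3,sqrt(2)/2 , sqrt(3 ) , 24*sqrt( 2), 51,  53] 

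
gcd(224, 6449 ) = 1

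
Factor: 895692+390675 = 1286367 = 3^1 * 23^1*103^1*181^1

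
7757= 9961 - 2204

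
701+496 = 1197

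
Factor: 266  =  2^1*7^1 * 19^1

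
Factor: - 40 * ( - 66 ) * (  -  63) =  - 2^4*3^3*5^1*7^1*11^1 = - 166320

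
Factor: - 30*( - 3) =2^1*3^2*5^1= 90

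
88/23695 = 88/23695 = 0.00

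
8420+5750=14170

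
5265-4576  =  689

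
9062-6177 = 2885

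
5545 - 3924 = 1621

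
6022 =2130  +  3892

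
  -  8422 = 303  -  8725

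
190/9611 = 190/9611 = 0.02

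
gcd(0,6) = 6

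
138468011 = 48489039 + 89978972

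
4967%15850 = 4967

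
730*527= 384710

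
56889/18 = 3160+1/2 = 3160.50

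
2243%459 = 407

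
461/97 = 4+73/97 = 4.75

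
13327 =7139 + 6188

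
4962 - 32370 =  - 27408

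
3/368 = 3/368 = 0.01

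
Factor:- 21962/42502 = -139^1 * 269^(  -  1) = - 139/269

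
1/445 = 1/445 =0.00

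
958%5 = 3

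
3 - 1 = 2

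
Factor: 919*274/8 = 125903/4 = 2^( - 2)*137^1*919^1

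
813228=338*2406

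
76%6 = 4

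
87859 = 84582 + 3277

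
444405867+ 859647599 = 1304053466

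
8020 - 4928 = 3092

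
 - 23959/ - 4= 23959/4 =5989.75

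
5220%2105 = 1010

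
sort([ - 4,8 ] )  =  [ - 4, 8]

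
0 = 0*293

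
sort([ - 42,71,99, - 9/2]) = [  -  42, - 9/2, 71, 99] 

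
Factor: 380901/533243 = 3^1 * 43^( - 1)*12401^ ( - 1 )*126967^1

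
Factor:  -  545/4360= - 1/8= - 2^ (-3 )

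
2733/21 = 911/7 = 130.14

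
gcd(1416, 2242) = 118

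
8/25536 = 1/3192 = 0.00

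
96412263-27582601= 68829662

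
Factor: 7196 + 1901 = 9097 = 11^1*827^1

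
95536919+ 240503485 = 336040404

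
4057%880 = 537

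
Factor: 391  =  17^1*23^1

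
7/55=7/55  =  0.13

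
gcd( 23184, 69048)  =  504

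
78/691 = 78/691 = 0.11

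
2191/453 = 4 + 379/453 =4.84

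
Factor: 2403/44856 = 3/56 = 2^ ( - 3 )*3^1*7^ (-1 ) 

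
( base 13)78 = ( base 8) 143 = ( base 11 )90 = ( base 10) 99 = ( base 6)243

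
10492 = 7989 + 2503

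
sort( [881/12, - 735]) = [ - 735, 881/12]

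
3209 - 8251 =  - 5042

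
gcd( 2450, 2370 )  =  10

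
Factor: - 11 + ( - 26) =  - 37 =-  37^1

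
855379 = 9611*89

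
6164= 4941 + 1223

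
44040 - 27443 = 16597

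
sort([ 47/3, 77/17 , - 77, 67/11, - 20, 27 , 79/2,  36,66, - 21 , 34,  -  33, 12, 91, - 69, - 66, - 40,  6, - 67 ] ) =[  -  77, - 69, - 67, - 66 , - 40, - 33 , - 21, - 20, 77/17,6,67/11,12, 47/3 , 27,34, 36, 79/2, 66,91 ] 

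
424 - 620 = -196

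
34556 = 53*652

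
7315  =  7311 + 4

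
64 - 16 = 48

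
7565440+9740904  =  17306344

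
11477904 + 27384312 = 38862216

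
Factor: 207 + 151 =2^1*  179^1 =358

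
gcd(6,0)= 6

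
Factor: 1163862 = 2^1*3^3*7^1  *3079^1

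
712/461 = 712/461 = 1.54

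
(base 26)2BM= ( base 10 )1660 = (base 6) 11404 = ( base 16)67C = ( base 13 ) 9a9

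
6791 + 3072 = 9863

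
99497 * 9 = 895473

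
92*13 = 1196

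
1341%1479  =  1341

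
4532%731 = 146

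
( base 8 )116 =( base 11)71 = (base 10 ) 78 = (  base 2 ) 1001110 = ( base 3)2220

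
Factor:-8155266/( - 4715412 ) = 2^( - 1)*7^2*13^( - 1)*167^( - 1)*181^( - 1 )*27739^1= 1359211/785902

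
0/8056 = 0 = 0.00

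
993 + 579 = 1572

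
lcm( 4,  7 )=28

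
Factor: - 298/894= -1/3 = -3^(- 1 ) 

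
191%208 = 191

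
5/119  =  5/119 = 0.04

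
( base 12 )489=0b1010101001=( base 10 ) 681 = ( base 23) 16e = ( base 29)ne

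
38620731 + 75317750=113938481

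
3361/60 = 3361/60=56.02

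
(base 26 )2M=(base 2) 1001010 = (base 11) 68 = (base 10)74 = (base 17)46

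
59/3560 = 59/3560  =  0.02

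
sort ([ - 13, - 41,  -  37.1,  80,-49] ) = [ - 49,-41, - 37.1, - 13 , 80 ]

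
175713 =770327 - 594614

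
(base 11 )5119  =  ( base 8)15214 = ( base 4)1222030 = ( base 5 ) 204141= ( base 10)6796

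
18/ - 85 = -1 + 67/85=-0.21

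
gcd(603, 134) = 67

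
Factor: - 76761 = -3^3  *2843^1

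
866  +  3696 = 4562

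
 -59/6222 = -1 + 6163/6222 = - 0.01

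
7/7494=7/7494= 0.00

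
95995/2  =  47997+1/2 = 47997.50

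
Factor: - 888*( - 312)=277056=2^6*3^2*13^1*37^1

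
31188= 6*5198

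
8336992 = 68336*122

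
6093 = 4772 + 1321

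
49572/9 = 5508 = 5508.00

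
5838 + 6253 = 12091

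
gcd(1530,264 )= 6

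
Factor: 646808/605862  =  932/873 = 2^2*3^( - 2 ) * 97^( - 1) * 233^1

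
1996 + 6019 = 8015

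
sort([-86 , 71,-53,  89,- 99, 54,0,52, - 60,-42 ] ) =[- 99, - 86, - 60, - 53,-42, 0, 52, 54, 71, 89] 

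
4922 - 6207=-1285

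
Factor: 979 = 11^1 * 89^1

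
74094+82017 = 156111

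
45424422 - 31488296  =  13936126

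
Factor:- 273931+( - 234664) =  -5^1*101719^1= - 508595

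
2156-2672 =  - 516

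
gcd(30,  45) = 15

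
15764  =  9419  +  6345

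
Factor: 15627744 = 2^5*3^2*11^1*4933^1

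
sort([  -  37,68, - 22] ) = [ - 37, - 22,68 ]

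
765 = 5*153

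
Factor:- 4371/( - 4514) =2^( - 1)*3^1 * 31^1*37^ (-1)*47^1*61^(-1)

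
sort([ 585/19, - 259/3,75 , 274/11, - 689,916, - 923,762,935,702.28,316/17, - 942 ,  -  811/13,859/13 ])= [ - 942,- 923,- 689, - 259/3, - 811/13,316/17,274/11 , 585/19,859/13, 75, 702.28,762,916,935 ]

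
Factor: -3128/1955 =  - 2^3*5^( - 1 ) = - 8/5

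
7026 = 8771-1745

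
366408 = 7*52344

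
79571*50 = 3978550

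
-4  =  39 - 43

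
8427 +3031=11458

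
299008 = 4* 74752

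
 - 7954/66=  - 121 + 16/33= - 120.52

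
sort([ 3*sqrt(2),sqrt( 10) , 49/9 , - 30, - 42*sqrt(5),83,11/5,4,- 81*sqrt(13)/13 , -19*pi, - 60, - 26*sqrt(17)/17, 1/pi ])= [ - 42 * sqrt(5), - 60, - 19*pi, - 30,  -  81*sqrt( 13 )/13, - 26  *  sqrt( 17)/17,1/pi,11/5, sqrt( 10 ),4,3*sqrt (2 ),49/9,83]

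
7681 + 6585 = 14266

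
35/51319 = 35/51319 = 0.00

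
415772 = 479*868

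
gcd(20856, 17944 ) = 8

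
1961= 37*53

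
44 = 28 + 16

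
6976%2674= 1628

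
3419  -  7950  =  -4531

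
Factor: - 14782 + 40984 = 26202 = 2^1 * 3^1 * 11^1*397^1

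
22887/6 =3814 + 1/2 =3814.50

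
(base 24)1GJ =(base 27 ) 197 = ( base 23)1jd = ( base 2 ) 1111010011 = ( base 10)979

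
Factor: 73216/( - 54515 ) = -2^9*5^( - 1) * 11^1*13^1* 10903^(-1 ) 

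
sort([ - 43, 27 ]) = [ - 43,27] 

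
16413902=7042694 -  -9371208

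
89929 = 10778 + 79151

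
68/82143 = 68/82143 = 0.00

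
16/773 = 16/773  =  0.02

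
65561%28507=8547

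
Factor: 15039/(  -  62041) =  - 3^3*7^( - 1)*557^1*8863^( - 1)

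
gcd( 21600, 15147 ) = 27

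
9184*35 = 321440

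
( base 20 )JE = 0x18a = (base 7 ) 1102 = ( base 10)394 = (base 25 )FJ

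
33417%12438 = 8541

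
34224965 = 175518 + 34049447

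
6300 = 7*900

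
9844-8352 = 1492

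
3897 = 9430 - 5533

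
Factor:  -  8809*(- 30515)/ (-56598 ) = - 2^( - 1 )* 3^ ( - 1 )*5^1*17^1*23^1*359^1*383^1 * 9433^( - 1 ) = - 268806635/56598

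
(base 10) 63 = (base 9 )70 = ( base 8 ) 77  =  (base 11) 58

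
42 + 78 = 120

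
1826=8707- 6881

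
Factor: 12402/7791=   78/49 = 2^1*3^1*7^(-2 ) *13^1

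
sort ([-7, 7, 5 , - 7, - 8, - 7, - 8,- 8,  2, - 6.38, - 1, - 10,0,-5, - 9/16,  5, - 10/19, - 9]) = [ - 10, - 9,-8,  -  8, - 8, - 7, - 7, - 7, - 6.38,  -  5,-1, - 9/16, - 10/19, 0, 2, 5,5,7]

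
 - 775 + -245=- 1020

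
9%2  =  1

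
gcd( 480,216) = 24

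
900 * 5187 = 4668300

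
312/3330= 52/555  =  0.09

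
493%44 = 9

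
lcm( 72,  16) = 144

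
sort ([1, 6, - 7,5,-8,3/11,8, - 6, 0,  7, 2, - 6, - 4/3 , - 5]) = [ - 8, - 7, - 6, - 6, - 5, - 4/3, 0,3/11,1, 2,5,6,7,8] 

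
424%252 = 172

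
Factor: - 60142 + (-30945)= - 79^1*1153^1 = - 91087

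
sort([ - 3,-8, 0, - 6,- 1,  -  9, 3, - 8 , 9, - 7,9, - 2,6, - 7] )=[ - 9,- 8, - 8, - 7,  -  7,  -  6, - 3,- 2, -1,0,3,6, 9,9] 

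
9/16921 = 9/16921 = 0.00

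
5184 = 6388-1204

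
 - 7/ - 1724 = 7/1724 = 0.00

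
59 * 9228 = 544452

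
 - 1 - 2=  - 3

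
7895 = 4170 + 3725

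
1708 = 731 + 977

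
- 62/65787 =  - 62/65787 = - 0.00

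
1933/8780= 1933/8780= 0.22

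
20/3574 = 10/1787 = 0.01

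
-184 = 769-953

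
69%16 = 5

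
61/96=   61/96  =  0.64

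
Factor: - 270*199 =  - 53730 =-2^1*3^3*5^1*199^1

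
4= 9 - 5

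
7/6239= 7/6239 = 0.00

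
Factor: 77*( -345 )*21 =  - 557865 = - 3^2*5^1*7^2*11^1*23^1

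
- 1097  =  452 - 1549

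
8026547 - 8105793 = -79246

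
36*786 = 28296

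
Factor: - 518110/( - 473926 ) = 985/901 = 5^1*17^( - 1)*53^(-1 )*197^1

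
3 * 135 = 405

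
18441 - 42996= -24555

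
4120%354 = 226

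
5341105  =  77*69365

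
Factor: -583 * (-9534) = 5558322=   2^1*3^1*7^1*11^1* 53^1 * 227^1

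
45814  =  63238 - 17424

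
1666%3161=1666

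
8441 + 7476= 15917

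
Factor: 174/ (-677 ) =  - 2^1*3^1*29^1*677^( - 1 ) 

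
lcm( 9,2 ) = 18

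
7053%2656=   1741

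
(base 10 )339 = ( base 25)DE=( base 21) G3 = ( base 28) C3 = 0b101010011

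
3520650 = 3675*958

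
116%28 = 4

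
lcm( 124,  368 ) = 11408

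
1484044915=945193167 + 538851748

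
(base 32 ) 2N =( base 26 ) 39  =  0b1010111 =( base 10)87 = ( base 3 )10020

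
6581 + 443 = 7024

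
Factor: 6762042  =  2^1*3^4*7^1*67^1*89^1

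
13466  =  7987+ 5479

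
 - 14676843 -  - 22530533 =7853690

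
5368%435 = 148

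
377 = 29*13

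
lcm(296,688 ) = 25456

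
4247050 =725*5858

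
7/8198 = 7/8198 =0.00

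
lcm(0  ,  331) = 0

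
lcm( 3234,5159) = 216678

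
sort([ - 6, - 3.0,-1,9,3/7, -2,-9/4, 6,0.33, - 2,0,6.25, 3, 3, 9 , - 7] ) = [- 7,-6,  -  3.0, - 9/4, - 2 , - 2,  -  1 , 0,0.33, 3/7,3,3 , 6,6.25,9,9]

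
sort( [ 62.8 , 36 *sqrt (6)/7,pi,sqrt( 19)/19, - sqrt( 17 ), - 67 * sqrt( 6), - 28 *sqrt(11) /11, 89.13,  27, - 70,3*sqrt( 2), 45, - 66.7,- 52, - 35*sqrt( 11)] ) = [ - 67 * sqrt(6 ),-35*sqrt( 11), - 70 , - 66.7,- 52,-28*sqrt( 11)/11, - sqrt( 17), sqrt( 19 ) /19,  pi,3*sqrt( 2 ) , 36 * sqrt( 6 ) /7, 27,45 , 62.8 , 89.13] 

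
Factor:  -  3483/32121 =- 3^2*83^( - 1 ) = -9/83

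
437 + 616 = 1053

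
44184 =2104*21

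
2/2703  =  2/2703 = 0.00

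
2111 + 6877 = 8988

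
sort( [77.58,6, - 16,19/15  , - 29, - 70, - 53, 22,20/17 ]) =[-70,-53, - 29, - 16,  20/17,19/15,  6, 22,77.58]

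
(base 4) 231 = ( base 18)29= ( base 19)27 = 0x2d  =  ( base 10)45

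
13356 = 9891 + 3465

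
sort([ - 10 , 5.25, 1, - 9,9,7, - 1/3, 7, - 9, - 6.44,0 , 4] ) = [ - 10, - 9, - 9, - 6.44,  -  1/3,  0 , 1,4, 5.25,  7,7, 9]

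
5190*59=306210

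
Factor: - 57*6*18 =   -  6156=-  2^2*3^4 * 19^1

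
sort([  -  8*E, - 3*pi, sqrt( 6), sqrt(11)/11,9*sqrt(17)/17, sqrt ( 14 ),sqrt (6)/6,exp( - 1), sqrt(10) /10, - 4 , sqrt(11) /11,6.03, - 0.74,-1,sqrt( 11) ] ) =[ - 8*E, - 3*pi,-4, - 1, - 0.74, sqrt(11)/11, sqrt(11 )/11, sqrt(10 )/10  ,  exp(  -  1) , sqrt(6) /6, 9* sqrt (17 )/17,sqrt (6 ), sqrt(11), sqrt (14) , 6.03 ] 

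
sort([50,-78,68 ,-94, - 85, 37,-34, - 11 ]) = [ - 94,-85,-78,-34,-11,37,50, 68 ] 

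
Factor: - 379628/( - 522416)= 2^( - 2 )*103^( - 1)*317^( - 1 )*94907^1=94907/130604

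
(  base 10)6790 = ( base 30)7ga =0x1A86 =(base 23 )CJ5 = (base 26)a14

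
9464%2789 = 1097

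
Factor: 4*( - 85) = -340  =  - 2^2*5^1*17^1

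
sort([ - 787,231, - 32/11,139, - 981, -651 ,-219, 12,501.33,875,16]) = [  -  981, - 787 , - 651,- 219, - 32/11,  12,16,139,  231,501.33,875]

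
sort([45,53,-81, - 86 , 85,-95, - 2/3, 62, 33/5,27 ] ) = [ - 95, - 86, - 81,-2/3,33/5 , 27,45,53, 62,  85] 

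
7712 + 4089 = 11801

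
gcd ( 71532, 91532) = 4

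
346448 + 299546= 645994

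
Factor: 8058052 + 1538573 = 3^1*5^3*157^1 * 163^1 = 9596625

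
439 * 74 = 32486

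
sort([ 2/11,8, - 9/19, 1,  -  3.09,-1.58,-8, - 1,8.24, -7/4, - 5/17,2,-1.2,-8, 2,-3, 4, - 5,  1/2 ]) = [ - 8, - 8, - 5, - 3.09,-3,- 7/4, - 1.58,-1.2,-1, - 9/19,  -  5/17, 2/11,1/2, 1, 2,2, 4, 8,8.24 ]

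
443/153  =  2 + 137/153 = 2.90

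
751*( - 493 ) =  - 370243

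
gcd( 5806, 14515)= 2903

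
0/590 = 0 = 0.00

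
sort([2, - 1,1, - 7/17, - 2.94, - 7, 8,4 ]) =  [ - 7, - 2.94,-1, - 7/17,1, 2, 4,  8 ] 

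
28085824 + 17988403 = 46074227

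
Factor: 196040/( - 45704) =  - 845/197 = - 5^1*13^2*197^( - 1)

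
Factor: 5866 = 2^1*7^1*419^1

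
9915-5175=4740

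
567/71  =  567/71 = 7.99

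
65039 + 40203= 105242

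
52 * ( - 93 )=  - 4836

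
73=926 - 853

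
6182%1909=455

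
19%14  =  5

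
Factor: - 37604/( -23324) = 7^( - 2 ) * 79^1 =79/49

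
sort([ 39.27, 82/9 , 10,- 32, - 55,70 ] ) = [- 55,- 32,82/9,10,39.27,70 ] 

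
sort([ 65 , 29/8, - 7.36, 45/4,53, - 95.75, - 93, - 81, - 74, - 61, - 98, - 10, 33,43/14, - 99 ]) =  [ - 99, - 98, - 95.75,-93, - 81, - 74,-61, - 10, - 7.36, 43/14,29/8, 45/4, 33,53, 65]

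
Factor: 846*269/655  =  2^1 * 3^2 * 5^(-1)*47^1 * 131^(-1) * 269^1  =  227574/655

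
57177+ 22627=79804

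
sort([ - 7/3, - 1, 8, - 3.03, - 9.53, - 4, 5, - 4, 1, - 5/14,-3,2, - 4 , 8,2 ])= [ - 9.53, - 4,-4, - 4, - 3.03 ,-3,  -  7/3, - 1, - 5/14, 1, 2, 2, 5,8, 8]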